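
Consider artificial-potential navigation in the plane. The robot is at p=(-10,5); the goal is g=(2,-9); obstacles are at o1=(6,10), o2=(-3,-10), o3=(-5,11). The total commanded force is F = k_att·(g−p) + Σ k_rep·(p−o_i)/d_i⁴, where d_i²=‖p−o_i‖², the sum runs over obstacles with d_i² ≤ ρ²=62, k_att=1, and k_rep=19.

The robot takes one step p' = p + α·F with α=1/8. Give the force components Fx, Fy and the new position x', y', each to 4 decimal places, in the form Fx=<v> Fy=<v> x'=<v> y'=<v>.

Fx=11.9745 Fy=-14.0306 x'=-8.5032 y'=3.2462

F_att = 1·(g−p) = 1·(12,-14) = (12.0000,-14.0000)
o1: d²=281 > ρ²=62 → inactive
o2: d²=274 > ρ²=62 → inactive
o3: d²=61 ≤ ρ²=62; F_rep = 19·(-5,-6)/61² = (-0.0255,-0.0306)
F = F_att + ΣF_rep = (11.9745,-14.0306)
p' = p + 1/8·F = (-8.5032,3.2462)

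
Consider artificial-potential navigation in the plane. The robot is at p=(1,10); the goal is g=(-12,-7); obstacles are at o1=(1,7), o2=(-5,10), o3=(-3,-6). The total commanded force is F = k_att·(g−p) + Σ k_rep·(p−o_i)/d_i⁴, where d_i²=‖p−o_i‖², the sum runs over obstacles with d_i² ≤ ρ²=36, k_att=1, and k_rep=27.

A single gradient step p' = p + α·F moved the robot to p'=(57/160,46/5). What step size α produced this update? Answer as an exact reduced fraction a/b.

α = 1/20

F_att = 1·(g−p) = 1·(-13,-17) = (-13.0000,-17.0000)
o1: d²=9 ≤ ρ²=36; F_rep = 27·(0,3)/9² = (0.0000,1.0000)
o2: d²=36 ≤ ρ²=36; F_rep = 27·(6,0)/36² = (0.1250,0.0000)
o3: d²=272 > ρ²=36 → inactive
F = F_att + ΣF_rep = (-12.8750,-16.0000)
Δp = p'−p = (-0.6438,-0.8000); α = Δx/Fx = (-103/160) / (-103/8) = 1/20
check: Δy/Fy = (-4/5) / (-16) = 1/20 ✓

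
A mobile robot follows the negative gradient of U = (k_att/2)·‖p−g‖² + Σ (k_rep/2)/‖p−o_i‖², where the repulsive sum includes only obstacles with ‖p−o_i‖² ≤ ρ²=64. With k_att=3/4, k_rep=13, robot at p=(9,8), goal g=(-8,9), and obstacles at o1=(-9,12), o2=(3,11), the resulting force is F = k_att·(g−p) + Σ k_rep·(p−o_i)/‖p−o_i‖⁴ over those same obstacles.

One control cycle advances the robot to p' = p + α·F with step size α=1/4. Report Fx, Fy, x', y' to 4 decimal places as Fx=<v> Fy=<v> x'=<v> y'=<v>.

F_att = 3/4·(g−p) = 3/4·(-17,1) = (-12.7500,0.7500)
o1: d²=340 > ρ²=64 → inactive
o2: d²=45 ≤ ρ²=64; F_rep = 13·(6,-3)/45² = (0.0385,-0.0193)
F = F_att + ΣF_rep = (-12.7115,0.7307)
p' = p + 1/4·F = (5.8221,8.1827)

Fx=-12.7115 Fy=0.7307 x'=5.8221 y'=8.1827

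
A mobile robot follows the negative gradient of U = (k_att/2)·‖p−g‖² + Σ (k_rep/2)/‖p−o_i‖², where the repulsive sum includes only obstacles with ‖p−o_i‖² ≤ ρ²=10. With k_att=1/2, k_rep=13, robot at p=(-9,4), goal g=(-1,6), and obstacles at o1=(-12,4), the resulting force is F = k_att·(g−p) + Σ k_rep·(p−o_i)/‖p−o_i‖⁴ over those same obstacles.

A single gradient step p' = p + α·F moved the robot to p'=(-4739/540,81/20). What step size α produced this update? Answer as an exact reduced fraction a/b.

F_att = 1/2·(g−p) = 1/2·(8,2) = (4.0000,1.0000)
o1: d²=9 ≤ ρ²=10; F_rep = 13·(3,0)/9² = (0.4815,0.0000)
F = F_att + ΣF_rep = (4.4815,1.0000)
Δp = p'−p = (0.2241,0.0500); α = Δx/Fx = (121/540) / (121/27) = 1/20
check: Δy/Fy = (1/20) / (1) = 1/20 ✓

α = 1/20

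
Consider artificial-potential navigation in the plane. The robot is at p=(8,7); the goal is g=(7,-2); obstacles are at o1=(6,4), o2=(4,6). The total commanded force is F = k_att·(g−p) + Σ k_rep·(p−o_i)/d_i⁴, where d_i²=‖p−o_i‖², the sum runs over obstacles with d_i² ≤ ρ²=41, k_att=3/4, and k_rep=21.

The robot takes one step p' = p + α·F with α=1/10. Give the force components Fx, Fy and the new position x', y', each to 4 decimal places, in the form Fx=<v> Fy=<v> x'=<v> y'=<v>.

Fx=-0.2108 Fy=-6.3046 x'=7.9789 y'=6.3695

F_att = 3/4·(g−p) = 3/4·(-1,-9) = (-0.7500,-6.7500)
o1: d²=13 ≤ ρ²=41; F_rep = 21·(2,3)/13² = (0.2485,0.3728)
o2: d²=17 ≤ ρ²=41; F_rep = 21·(4,1)/17² = (0.2907,0.0727)
F = F_att + ΣF_rep = (-0.2108,-6.3046)
p' = p + 1/10·F = (7.9789,6.3695)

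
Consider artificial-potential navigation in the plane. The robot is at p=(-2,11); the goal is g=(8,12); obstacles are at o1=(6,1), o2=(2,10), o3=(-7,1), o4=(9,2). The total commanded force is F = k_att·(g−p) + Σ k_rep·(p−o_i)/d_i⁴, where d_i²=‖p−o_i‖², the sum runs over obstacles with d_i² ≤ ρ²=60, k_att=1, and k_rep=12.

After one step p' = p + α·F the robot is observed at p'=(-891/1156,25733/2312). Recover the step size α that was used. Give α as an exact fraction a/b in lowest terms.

α = 1/8

F_att = 1·(g−p) = 1·(10,1) = (10.0000,1.0000)
o1: d²=164 > ρ²=60 → inactive
o2: d²=17 ≤ ρ²=60; F_rep = 12·(-4,1)/17² = (-0.1661,0.0415)
o3: d²=125 > ρ²=60 → inactive
o4: d²=202 > ρ²=60 → inactive
F = F_att + ΣF_rep = (9.8339,1.0415)
Δp = p'−p = (1.2292,0.1302); α = Δx/Fx = (1421/1156) / (2842/289) = 1/8
check: Δy/Fy = (301/2312) / (301/289) = 1/8 ✓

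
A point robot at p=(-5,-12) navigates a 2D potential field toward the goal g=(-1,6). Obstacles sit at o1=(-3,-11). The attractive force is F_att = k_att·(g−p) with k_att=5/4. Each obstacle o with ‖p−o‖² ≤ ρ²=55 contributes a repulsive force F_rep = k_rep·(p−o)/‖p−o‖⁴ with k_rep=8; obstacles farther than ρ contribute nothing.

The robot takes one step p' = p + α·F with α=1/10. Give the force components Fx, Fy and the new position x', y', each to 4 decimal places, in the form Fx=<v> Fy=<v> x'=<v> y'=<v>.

Fx=4.3600 Fy=22.1800 x'=-4.5640 y'=-9.7820

F_att = 5/4·(g−p) = 5/4·(4,18) = (5.0000,22.5000)
o1: d²=5 ≤ ρ²=55; F_rep = 8·(-2,-1)/5² = (-0.6400,-0.3200)
F = F_att + ΣF_rep = (4.3600,22.1800)
p' = p + 1/10·F = (-4.5640,-9.7820)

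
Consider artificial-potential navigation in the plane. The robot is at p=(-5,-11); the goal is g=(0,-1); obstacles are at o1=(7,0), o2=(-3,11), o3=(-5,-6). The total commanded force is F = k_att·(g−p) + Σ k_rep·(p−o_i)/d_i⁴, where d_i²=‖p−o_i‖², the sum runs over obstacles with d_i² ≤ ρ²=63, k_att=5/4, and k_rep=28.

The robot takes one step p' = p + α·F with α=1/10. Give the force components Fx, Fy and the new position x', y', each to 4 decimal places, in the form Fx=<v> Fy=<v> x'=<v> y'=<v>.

Fx=6.2500 Fy=12.2760 x'=-4.3750 y'=-9.7724

F_att = 5/4·(g−p) = 5/4·(5,10) = (6.2500,12.5000)
o1: d²=265 > ρ²=63 → inactive
o2: d²=488 > ρ²=63 → inactive
o3: d²=25 ≤ ρ²=63; F_rep = 28·(0,-5)/25² = (0.0000,-0.2240)
F = F_att + ΣF_rep = (6.2500,12.2760)
p' = p + 1/10·F = (-4.3750,-9.7724)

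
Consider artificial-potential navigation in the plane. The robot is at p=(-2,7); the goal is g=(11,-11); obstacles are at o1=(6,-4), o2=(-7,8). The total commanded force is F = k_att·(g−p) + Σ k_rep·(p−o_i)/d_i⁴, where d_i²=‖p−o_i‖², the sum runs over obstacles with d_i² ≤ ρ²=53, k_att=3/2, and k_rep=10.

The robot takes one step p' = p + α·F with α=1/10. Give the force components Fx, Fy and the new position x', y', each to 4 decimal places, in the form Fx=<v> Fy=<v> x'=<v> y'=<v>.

F_att = 3/2·(g−p) = 3/2·(13,-18) = (19.5000,-27.0000)
o1: d²=185 > ρ²=53 → inactive
o2: d²=26 ≤ ρ²=53; F_rep = 10·(5,-1)/26² = (0.0740,-0.0148)
F = F_att + ΣF_rep = (19.5740,-27.0148)
p' = p + 1/10·F = (-0.0426,4.2985)

Fx=19.5740 Fy=-27.0148 x'=-0.0426 y'=4.2985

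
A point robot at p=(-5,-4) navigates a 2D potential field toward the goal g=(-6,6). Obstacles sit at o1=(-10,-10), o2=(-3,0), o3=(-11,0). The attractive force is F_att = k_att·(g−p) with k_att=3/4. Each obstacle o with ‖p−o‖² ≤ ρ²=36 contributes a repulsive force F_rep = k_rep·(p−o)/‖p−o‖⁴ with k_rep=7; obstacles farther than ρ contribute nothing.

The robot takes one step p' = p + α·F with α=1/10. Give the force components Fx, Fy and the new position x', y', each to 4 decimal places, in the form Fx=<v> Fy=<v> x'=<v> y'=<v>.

Fx=-0.7850 Fy=7.4300 x'=-5.0785 y'=-3.2570

F_att = 3/4·(g−p) = 3/4·(-1,10) = (-0.7500,7.5000)
o1: d²=61 > ρ²=36 → inactive
o2: d²=20 ≤ ρ²=36; F_rep = 7·(-2,-4)/20² = (-0.0350,-0.0700)
o3: d²=52 > ρ²=36 → inactive
F = F_att + ΣF_rep = (-0.7850,7.4300)
p' = p + 1/10·F = (-5.0785,-3.2570)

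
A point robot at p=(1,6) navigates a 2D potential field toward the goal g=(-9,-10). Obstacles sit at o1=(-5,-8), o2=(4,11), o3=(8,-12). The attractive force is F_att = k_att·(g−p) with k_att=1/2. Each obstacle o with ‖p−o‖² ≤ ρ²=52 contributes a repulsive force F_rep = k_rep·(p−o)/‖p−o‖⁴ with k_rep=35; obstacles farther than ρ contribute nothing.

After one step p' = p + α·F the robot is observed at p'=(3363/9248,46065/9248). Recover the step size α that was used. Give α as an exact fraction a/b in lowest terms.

α = 1/8

F_att = 1/2·(g−p) = 1/2·(-10,-16) = (-5.0000,-8.0000)
o1: d²=232 > ρ²=52 → inactive
o2: d²=34 ≤ ρ²=52; F_rep = 35·(-3,-5)/34² = (-0.0908,-0.1514)
o3: d²=373 > ρ²=52 → inactive
F = F_att + ΣF_rep = (-5.0908,-8.1514)
Δp = p'−p = (-0.6364,-1.0189); α = Δx/Fx = (-5885/9248) / (-5885/1156) = 1/8
check: Δy/Fy = (-9423/9248) / (-9423/1156) = 1/8 ✓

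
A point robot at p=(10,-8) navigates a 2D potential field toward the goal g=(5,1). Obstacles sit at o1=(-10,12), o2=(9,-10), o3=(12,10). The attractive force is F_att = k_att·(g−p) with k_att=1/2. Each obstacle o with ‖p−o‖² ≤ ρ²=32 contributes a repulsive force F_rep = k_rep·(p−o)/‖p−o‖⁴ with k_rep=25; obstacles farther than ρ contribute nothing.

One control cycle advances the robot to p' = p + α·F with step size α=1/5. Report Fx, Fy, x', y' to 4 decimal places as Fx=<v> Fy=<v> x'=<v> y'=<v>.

F_att = 1/2·(g−p) = 1/2·(-5,9) = (-2.5000,4.5000)
o1: d²=800 > ρ²=32 → inactive
o2: d²=5 ≤ ρ²=32; F_rep = 25·(1,2)/5² = (1.0000,2.0000)
o3: d²=328 > ρ²=32 → inactive
F = F_att + ΣF_rep = (-1.5000,6.5000)
p' = p + 1/5·F = (9.7000,-6.7000)

Fx=-1.5000 Fy=6.5000 x'=9.7000 y'=-6.7000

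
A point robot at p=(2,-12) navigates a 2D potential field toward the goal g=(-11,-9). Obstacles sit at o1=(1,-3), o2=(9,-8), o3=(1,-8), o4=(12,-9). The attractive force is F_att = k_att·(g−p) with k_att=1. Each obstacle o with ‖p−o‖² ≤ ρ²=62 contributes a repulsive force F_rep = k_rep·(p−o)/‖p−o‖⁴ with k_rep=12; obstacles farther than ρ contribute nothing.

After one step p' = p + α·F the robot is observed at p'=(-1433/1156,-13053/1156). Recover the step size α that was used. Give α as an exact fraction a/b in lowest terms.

α = 1/4

F_att = 1·(g−p) = 1·(-13,3) = (-13.0000,3.0000)
o1: d²=82 > ρ²=62 → inactive
o2: d²=65 > ρ²=62 → inactive
o3: d²=17 ≤ ρ²=62; F_rep = 12·(1,-4)/17² = (0.0415,-0.1661)
o4: d²=109 > ρ²=62 → inactive
F = F_att + ΣF_rep = (-12.9585,2.8339)
Δp = p'−p = (-3.2396,0.7085); α = Δx/Fx = (-3745/1156) / (-3745/289) = 1/4
check: Δy/Fy = (819/1156) / (819/289) = 1/4 ✓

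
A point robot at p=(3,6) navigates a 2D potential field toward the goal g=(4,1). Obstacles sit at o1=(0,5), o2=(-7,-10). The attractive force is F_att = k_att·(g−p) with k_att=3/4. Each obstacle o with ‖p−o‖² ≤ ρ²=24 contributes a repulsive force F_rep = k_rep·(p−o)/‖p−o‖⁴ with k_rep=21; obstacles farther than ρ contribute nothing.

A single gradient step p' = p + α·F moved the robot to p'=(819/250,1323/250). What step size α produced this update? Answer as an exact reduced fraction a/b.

α = 1/5

F_att = 3/4·(g−p) = 3/4·(1,-5) = (0.7500,-3.7500)
o1: d²=10 ≤ ρ²=24; F_rep = 21·(3,1)/10² = (0.6300,0.2100)
o2: d²=356 > ρ²=24 → inactive
F = F_att + ΣF_rep = (1.3800,-3.5400)
Δp = p'−p = (0.2760,-0.7080); α = Δx/Fx = (69/250) / (69/50) = 1/5
check: Δy/Fy = (-177/250) / (-177/50) = 1/5 ✓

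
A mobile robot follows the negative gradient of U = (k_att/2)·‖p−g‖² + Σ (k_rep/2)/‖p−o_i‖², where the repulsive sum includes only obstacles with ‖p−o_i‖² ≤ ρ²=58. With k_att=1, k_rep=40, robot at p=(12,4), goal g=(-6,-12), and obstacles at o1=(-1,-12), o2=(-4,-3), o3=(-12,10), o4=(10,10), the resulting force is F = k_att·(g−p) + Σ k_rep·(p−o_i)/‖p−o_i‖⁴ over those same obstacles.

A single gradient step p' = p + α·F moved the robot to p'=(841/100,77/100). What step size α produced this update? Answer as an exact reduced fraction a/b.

F_att = 1·(g−p) = 1·(-18,-16) = (-18.0000,-16.0000)
o1: d²=425 > ρ²=58 → inactive
o2: d²=305 > ρ²=58 → inactive
o3: d²=612 > ρ²=58 → inactive
o4: d²=40 ≤ ρ²=58; F_rep = 40·(2,-6)/40² = (0.0500,-0.1500)
F = F_att + ΣF_rep = (-17.9500,-16.1500)
Δp = p'−p = (-3.5900,-3.2300); α = Δx/Fx = (-359/100) / (-359/20) = 1/5
check: Δy/Fy = (-323/100) / (-323/20) = 1/5 ✓

α = 1/5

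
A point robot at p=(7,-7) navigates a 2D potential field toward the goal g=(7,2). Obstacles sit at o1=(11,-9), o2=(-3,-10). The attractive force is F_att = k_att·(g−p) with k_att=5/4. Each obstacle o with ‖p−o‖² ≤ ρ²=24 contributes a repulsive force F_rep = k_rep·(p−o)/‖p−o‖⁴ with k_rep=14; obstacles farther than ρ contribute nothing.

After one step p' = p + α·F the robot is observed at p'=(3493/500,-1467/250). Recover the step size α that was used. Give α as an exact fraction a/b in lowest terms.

F_att = 5/4·(g−p) = 5/4·(0,9) = (0.0000,11.2500)
o1: d²=20 ≤ ρ²=24; F_rep = 14·(-4,2)/20² = (-0.1400,0.0700)
o2: d²=109 > ρ²=24 → inactive
F = F_att + ΣF_rep = (-0.1400,11.3200)
Δp = p'−p = (-0.0140,1.1320); α = Δx/Fx = (-7/500) / (-7/50) = 1/10
check: Δy/Fy = (283/250) / (283/25) = 1/10 ✓

α = 1/10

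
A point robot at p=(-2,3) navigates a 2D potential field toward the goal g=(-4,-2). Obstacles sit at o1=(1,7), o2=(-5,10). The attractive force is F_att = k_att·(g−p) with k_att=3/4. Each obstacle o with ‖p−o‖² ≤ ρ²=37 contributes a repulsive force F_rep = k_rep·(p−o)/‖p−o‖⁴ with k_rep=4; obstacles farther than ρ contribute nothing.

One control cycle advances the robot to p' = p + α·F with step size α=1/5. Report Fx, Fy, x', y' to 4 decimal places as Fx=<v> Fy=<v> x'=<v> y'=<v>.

F_att = 3/4·(g−p) = 3/4·(-2,-5) = (-1.5000,-3.7500)
o1: d²=25 ≤ ρ²=37; F_rep = 4·(-3,-4)/25² = (-0.0192,-0.0256)
o2: d²=58 > ρ²=37 → inactive
F = F_att + ΣF_rep = (-1.5192,-3.7756)
p' = p + 1/5·F = (-2.3038,2.2449)

Fx=-1.5192 Fy=-3.7756 x'=-2.3038 y'=2.2449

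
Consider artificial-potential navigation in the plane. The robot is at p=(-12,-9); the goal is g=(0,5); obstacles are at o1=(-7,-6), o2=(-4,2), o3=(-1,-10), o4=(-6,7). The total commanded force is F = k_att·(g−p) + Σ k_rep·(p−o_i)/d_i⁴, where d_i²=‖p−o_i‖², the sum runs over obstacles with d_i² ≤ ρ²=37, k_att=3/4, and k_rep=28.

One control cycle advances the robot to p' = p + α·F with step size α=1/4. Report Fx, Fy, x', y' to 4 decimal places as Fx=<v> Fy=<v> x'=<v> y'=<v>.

F_att = 3/4·(g−p) = 3/4·(12,14) = (9.0000,10.5000)
o1: d²=34 ≤ ρ²=37; F_rep = 28·(-5,-3)/34² = (-0.1211,-0.0727)
o2: d²=185 > ρ²=37 → inactive
o3: d²=122 > ρ²=37 → inactive
o4: d²=292 > ρ²=37 → inactive
F = F_att + ΣF_rep = (8.8789,10.4273)
p' = p + 1/4·F = (-9.7803,-6.3932)

Fx=8.8789 Fy=10.4273 x'=-9.7803 y'=-6.3932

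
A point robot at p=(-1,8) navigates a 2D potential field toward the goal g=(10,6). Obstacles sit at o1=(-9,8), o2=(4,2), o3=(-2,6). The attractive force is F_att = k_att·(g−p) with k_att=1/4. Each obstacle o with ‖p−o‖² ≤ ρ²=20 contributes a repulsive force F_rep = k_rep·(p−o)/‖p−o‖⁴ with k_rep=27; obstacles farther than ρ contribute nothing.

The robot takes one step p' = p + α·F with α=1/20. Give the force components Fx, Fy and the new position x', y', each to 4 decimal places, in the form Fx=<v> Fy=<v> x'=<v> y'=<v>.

F_att = 1/4·(g−p) = 1/4·(11,-2) = (2.7500,-0.5000)
o1: d²=64 > ρ²=20 → inactive
o2: d²=61 > ρ²=20 → inactive
o3: d²=5 ≤ ρ²=20; F_rep = 27·(1,2)/5² = (1.0800,2.1600)
F = F_att + ΣF_rep = (3.8300,1.6600)
p' = p + 1/20·F = (-0.8085,8.0830)

Fx=3.8300 Fy=1.6600 x'=-0.8085 y'=8.0830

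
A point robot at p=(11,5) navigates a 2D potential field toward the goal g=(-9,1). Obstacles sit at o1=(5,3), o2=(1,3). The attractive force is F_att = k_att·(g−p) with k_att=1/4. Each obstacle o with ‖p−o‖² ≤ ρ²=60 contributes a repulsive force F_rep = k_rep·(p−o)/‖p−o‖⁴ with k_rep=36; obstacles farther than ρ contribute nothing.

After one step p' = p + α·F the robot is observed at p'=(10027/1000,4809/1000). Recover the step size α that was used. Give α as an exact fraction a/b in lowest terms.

F_att = 1/4·(g−p) = 1/4·(-20,-4) = (-5.0000,-1.0000)
o1: d²=40 ≤ ρ²=60; F_rep = 36·(6,2)/40² = (0.1350,0.0450)
o2: d²=104 > ρ²=60 → inactive
F = F_att + ΣF_rep = (-4.8650,-0.9550)
Δp = p'−p = (-0.9730,-0.1910); α = Δx/Fx = (-973/1000) / (-973/200) = 1/5
check: Δy/Fy = (-191/1000) / (-191/200) = 1/5 ✓

α = 1/5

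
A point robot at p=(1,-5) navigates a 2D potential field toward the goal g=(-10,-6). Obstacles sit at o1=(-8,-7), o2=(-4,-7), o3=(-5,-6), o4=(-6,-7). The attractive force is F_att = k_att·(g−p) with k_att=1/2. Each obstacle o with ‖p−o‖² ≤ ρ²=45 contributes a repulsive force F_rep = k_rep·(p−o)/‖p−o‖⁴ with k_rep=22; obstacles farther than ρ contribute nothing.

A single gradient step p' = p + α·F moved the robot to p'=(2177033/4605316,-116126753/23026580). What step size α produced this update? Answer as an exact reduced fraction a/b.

α = 1/10

F_att = 1/2·(g−p) = 1/2·(-11,-1) = (-5.5000,-0.5000)
o1: d²=85 > ρ²=45 → inactive
o2: d²=29 ≤ ρ²=45; F_rep = 22·(5,2)/29² = (0.1308,0.0523)
o3: d²=37 ≤ ρ²=45; F_rep = 22·(6,1)/37² = (0.0964,0.0161)
o4: d²=53 > ρ²=45 → inactive
F = F_att + ΣF_rep = (-5.2728,-0.4316)
Δp = p'−p = (-0.5273,-0.0432); α = Δx/Fx = (-2428283/4605316) / (-12141415/2302658) = 1/10
check: Δy/Fy = (-993853/23026580) / (-993853/2302658) = 1/10 ✓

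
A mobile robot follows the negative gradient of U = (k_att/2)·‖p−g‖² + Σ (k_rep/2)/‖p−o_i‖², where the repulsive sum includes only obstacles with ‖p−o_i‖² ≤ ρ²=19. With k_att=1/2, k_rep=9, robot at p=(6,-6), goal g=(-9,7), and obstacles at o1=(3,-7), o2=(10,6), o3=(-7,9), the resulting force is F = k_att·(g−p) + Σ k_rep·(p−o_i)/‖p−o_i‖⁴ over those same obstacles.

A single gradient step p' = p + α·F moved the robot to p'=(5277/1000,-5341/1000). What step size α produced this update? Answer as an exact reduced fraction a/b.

F_att = 1/2·(g−p) = 1/2·(-15,13) = (-7.5000,6.5000)
o1: d²=10 ≤ ρ²=19; F_rep = 9·(3,1)/10² = (0.2700,0.0900)
o2: d²=160 > ρ²=19 → inactive
o3: d²=394 > ρ²=19 → inactive
F = F_att + ΣF_rep = (-7.2300,6.5900)
Δp = p'−p = (-0.7230,0.6590); α = Δx/Fx = (-723/1000) / (-723/100) = 1/10
check: Δy/Fy = (659/1000) / (659/100) = 1/10 ✓

α = 1/10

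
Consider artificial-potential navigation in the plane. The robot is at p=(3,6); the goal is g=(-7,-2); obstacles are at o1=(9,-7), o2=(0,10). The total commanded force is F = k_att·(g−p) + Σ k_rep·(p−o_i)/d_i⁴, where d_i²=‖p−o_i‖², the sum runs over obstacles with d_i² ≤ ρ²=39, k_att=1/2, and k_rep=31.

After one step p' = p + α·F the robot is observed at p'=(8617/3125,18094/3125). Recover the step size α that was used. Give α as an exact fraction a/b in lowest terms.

α = 1/20

F_att = 1/2·(g−p) = 1/2·(-10,-8) = (-5.0000,-4.0000)
o1: d²=205 > ρ²=39 → inactive
o2: d²=25 ≤ ρ²=39; F_rep = 31·(3,-4)/25² = (0.1488,-0.1984)
F = F_att + ΣF_rep = (-4.8512,-4.1984)
Δp = p'−p = (-0.2426,-0.2099); α = Δx/Fx = (-758/3125) / (-3032/625) = 1/20
check: Δy/Fy = (-656/3125) / (-2624/625) = 1/20 ✓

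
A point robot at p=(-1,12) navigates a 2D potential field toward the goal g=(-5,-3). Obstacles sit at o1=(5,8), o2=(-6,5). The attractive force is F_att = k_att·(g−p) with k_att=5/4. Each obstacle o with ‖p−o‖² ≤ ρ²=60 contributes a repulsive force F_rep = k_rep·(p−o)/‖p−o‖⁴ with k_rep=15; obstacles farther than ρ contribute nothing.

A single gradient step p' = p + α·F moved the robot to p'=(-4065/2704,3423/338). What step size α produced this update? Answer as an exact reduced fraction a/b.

α = 1/10

F_att = 5/4·(g−p) = 5/4·(-4,-15) = (-5.0000,-18.7500)
o1: d²=52 ≤ ρ²=60; F_rep = 15·(-6,4)/52² = (-0.0333,0.0222)
o2: d²=74 > ρ²=60 → inactive
F = F_att + ΣF_rep = (-5.0333,-18.7278)
Δp = p'−p = (-0.5033,-1.8728); α = Δx/Fx = (-1361/2704) / (-6805/1352) = 1/10
check: Δy/Fy = (-633/338) / (-3165/169) = 1/10 ✓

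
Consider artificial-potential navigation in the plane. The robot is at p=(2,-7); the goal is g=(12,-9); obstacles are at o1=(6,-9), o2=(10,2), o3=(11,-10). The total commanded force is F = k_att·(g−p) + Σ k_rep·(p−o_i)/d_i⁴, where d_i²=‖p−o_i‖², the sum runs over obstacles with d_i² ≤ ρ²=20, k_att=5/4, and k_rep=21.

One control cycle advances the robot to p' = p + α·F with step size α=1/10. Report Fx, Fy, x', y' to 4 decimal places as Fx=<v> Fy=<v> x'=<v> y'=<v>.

Fx=12.2900 Fy=-2.3950 x'=3.2290 y'=-7.2395

F_att = 5/4·(g−p) = 5/4·(10,-2) = (12.5000,-2.5000)
o1: d²=20 ≤ ρ²=20; F_rep = 21·(-4,2)/20² = (-0.2100,0.1050)
o2: d²=145 > ρ²=20 → inactive
o3: d²=90 > ρ²=20 → inactive
F = F_att + ΣF_rep = (12.2900,-2.3950)
p' = p + 1/10·F = (3.2290,-7.2395)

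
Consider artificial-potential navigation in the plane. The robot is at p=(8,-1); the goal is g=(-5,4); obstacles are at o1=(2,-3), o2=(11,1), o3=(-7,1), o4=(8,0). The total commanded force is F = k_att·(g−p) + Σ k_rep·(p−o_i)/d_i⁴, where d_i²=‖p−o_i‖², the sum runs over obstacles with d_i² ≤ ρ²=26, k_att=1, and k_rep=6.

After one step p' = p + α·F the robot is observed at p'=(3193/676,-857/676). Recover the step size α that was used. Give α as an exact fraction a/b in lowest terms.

F_att = 1·(g−p) = 1·(-13,5) = (-13.0000,5.0000)
o1: d²=40 > ρ²=26 → inactive
o2: d²=13 ≤ ρ²=26; F_rep = 6·(-3,-2)/13² = (-0.1065,-0.0710)
o3: d²=229 > ρ²=26 → inactive
o4: d²=1 ≤ ρ²=26; F_rep = 6·(0,-1)/1² = (0.0000,-6.0000)
F = F_att + ΣF_rep = (-13.1065,-1.0710)
Δp = p'−p = (-3.2766,-0.2678); α = Δx/Fx = (-2215/676) / (-2215/169) = 1/4
check: Δy/Fy = (-181/676) / (-181/169) = 1/4 ✓

α = 1/4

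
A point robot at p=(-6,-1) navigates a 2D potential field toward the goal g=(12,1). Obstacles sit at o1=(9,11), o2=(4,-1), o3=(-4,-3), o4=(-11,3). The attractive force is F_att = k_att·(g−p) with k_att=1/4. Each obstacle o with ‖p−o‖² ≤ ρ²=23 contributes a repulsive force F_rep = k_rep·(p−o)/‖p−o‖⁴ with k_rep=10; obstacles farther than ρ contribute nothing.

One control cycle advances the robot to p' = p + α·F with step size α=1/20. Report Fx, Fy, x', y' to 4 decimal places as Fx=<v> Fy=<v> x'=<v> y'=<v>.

F_att = 1/4·(g−p) = 1/4·(18,2) = (4.5000,0.5000)
o1: d²=369 > ρ²=23 → inactive
o2: d²=100 > ρ²=23 → inactive
o3: d²=8 ≤ ρ²=23; F_rep = 10·(-2,2)/8² = (-0.3125,0.3125)
o4: d²=41 > ρ²=23 → inactive
F = F_att + ΣF_rep = (4.1875,0.8125)
p' = p + 1/20·F = (-5.7906,-0.9594)

Fx=4.1875 Fy=0.8125 x'=-5.7906 y'=-0.9594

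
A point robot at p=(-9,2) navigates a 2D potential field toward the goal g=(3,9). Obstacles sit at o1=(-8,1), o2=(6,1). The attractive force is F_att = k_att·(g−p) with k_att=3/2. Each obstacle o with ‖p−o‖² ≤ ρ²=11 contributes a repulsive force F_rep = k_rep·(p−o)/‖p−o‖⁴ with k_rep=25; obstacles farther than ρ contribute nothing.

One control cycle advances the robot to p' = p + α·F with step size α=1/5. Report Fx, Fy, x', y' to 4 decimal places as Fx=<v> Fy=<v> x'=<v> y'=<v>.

F_att = 3/2·(g−p) = 3/2·(12,7) = (18.0000,10.5000)
o1: d²=2 ≤ ρ²=11; F_rep = 25·(-1,1)/2² = (-6.2500,6.2500)
o2: d²=226 > ρ²=11 → inactive
F = F_att + ΣF_rep = (11.7500,16.7500)
p' = p + 1/5·F = (-6.6500,5.3500)

Fx=11.7500 Fy=16.7500 x'=-6.6500 y'=5.3500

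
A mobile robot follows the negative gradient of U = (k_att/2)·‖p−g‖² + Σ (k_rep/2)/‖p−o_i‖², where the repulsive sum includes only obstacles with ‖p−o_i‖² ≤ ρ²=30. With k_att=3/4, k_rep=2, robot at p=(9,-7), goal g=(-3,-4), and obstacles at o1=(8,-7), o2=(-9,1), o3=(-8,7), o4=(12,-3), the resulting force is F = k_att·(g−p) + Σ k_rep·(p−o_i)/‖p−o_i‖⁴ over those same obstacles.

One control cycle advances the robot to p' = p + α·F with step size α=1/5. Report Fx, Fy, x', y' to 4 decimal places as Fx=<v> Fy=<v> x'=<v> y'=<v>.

Fx=-7.0096 Fy=2.2372 x'=7.5981 y'=-6.5526

F_att = 3/4·(g−p) = 3/4·(-12,3) = (-9.0000,2.2500)
o1: d²=1 ≤ ρ²=30; F_rep = 2·(1,0)/1² = (2.0000,0.0000)
o2: d²=388 > ρ²=30 → inactive
o3: d²=485 > ρ²=30 → inactive
o4: d²=25 ≤ ρ²=30; F_rep = 2·(-3,-4)/25² = (-0.0096,-0.0128)
F = F_att + ΣF_rep = (-7.0096,2.2372)
p' = p + 1/5·F = (7.5981,-6.5526)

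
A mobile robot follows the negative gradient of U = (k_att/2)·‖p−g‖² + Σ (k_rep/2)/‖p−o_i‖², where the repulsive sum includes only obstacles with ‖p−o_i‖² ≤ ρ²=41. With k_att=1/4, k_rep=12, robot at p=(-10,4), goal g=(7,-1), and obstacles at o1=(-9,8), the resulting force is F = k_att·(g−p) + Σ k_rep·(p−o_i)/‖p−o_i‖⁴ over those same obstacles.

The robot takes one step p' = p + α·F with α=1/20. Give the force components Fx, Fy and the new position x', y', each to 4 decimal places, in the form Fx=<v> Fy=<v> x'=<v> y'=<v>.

Fx=4.2085 Fy=-1.4161 x'=-9.7896 y'=3.9292

F_att = 1/4·(g−p) = 1/4·(17,-5) = (4.2500,-1.2500)
o1: d²=17 ≤ ρ²=41; F_rep = 12·(-1,-4)/17² = (-0.0415,-0.1661)
F = F_att + ΣF_rep = (4.2085,-1.4161)
p' = p + 1/20·F = (-9.7896,3.9292)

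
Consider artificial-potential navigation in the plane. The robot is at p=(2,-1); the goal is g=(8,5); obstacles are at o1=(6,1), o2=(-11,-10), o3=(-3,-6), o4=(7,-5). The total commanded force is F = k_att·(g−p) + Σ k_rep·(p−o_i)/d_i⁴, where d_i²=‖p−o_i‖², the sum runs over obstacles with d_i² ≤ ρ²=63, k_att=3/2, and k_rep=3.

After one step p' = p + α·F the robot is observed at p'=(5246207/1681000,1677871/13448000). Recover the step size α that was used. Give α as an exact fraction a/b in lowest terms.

α = 1/8

F_att = 3/2·(g−p) = 3/2·(6,6) = (9.0000,9.0000)
o1: d²=20 ≤ ρ²=63; F_rep = 3·(-4,-2)/20² = (-0.0300,-0.0150)
o2: d²=250 > ρ²=63 → inactive
o3: d²=50 ≤ ρ²=63; F_rep = 3·(5,5)/50² = (0.0060,0.0060)
o4: d²=41 ≤ ρ²=63; F_rep = 3·(-5,4)/41² = (-0.0089,0.0071)
F = F_att + ΣF_rep = (8.9671,8.9981)
Δp = p'−p = (1.1209,1.1248); α = Δx/Fx = (1884207/1681000) / (1884207/210125) = 1/8
check: Δy/Fy = (15125871/13448000) / (15125871/1681000) = 1/8 ✓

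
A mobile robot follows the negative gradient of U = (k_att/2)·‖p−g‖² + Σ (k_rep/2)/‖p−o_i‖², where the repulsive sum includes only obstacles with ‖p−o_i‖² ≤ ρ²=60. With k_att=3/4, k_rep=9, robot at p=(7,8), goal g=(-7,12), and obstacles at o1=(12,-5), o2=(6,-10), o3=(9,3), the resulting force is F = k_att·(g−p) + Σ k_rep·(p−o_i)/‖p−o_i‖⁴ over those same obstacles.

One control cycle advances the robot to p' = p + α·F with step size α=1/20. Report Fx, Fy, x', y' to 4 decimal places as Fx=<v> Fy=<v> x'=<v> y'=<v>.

F_att = 3/4·(g−p) = 3/4·(-14,4) = (-10.5000,3.0000)
o1: d²=194 > ρ²=60 → inactive
o2: d²=325 > ρ²=60 → inactive
o3: d²=29 ≤ ρ²=60; F_rep = 9·(-2,5)/29² = (-0.0214,0.0535)
F = F_att + ΣF_rep = (-10.5214,3.0535)
p' = p + 1/20·F = (6.4739,8.1527)

Fx=-10.5214 Fy=3.0535 x'=6.4739 y'=8.1527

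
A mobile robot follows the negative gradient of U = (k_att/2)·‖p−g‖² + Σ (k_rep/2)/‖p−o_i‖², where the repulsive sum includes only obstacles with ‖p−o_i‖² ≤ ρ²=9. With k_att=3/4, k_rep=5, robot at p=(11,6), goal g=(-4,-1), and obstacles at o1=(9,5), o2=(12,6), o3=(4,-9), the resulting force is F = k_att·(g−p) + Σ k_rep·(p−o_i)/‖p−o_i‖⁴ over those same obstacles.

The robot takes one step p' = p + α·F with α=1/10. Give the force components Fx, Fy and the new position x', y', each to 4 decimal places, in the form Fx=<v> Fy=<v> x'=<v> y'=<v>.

Fx=-15.8500 Fy=-5.0500 x'=9.4150 y'=5.4950

F_att = 3/4·(g−p) = 3/4·(-15,-7) = (-11.2500,-5.2500)
o1: d²=5 ≤ ρ²=9; F_rep = 5·(2,1)/5² = (0.4000,0.2000)
o2: d²=1 ≤ ρ²=9; F_rep = 5·(-1,0)/1² = (-5.0000,0.0000)
o3: d²=274 > ρ²=9 → inactive
F = F_att + ΣF_rep = (-15.8500,-5.0500)
p' = p + 1/10·F = (9.4150,5.4950)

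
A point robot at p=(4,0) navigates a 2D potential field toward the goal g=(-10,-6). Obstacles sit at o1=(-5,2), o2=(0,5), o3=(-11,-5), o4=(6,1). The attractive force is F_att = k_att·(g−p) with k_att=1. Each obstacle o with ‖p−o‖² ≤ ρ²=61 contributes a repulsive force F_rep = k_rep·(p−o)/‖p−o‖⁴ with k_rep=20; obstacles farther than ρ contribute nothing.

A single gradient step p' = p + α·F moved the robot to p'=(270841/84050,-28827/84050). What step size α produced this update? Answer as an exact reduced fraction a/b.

α = 1/20

F_att = 1·(g−p) = 1·(-14,-6) = (-14.0000,-6.0000)
o1: d²=85 > ρ²=61 → inactive
o2: d²=41 ≤ ρ²=61; F_rep = 20·(4,-5)/41² = (0.0476,-0.0595)
o3: d²=250 > ρ²=61 → inactive
o4: d²=5 ≤ ρ²=61; F_rep = 20·(-2,-1)/5² = (-1.6000,-0.8000)
F = F_att + ΣF_rep = (-15.5524,-6.8595)
Δp = p'−p = (-0.7776,-0.3430); α = Δx/Fx = (-65359/84050) / (-130718/8405) = 1/20
check: Δy/Fy = (-28827/84050) / (-57654/8405) = 1/20 ✓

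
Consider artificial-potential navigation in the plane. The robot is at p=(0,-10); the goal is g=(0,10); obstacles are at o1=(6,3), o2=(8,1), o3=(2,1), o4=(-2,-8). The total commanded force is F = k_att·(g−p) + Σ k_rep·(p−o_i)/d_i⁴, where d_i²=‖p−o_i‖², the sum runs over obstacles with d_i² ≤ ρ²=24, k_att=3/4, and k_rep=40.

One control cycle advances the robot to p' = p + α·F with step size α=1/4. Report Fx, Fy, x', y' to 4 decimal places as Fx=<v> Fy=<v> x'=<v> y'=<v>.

F_att = 3/4·(g−p) = 3/4·(0,20) = (0.0000,15.0000)
o1: d²=205 > ρ²=24 → inactive
o2: d²=185 > ρ²=24 → inactive
o3: d²=125 > ρ²=24 → inactive
o4: d²=8 ≤ ρ²=24; F_rep = 40·(2,-2)/8² = (1.2500,-1.2500)
F = F_att + ΣF_rep = (1.2500,13.7500)
p' = p + 1/4·F = (0.3125,-6.5625)

Fx=1.2500 Fy=13.7500 x'=0.3125 y'=-6.5625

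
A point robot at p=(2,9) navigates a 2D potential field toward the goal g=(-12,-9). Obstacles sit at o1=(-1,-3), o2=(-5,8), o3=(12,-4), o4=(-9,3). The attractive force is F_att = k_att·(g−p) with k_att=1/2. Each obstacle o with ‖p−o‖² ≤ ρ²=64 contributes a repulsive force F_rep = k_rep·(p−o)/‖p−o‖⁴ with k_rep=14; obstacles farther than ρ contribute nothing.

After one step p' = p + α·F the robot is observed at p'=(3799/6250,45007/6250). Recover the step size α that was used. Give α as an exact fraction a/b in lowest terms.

F_att = 1/2·(g−p) = 1/2·(-14,-18) = (-7.0000,-9.0000)
o1: d²=153 > ρ²=64 → inactive
o2: d²=50 ≤ ρ²=64; F_rep = 14·(7,1)/50² = (0.0392,0.0056)
o3: d²=269 > ρ²=64 → inactive
o4: d²=157 > ρ²=64 → inactive
F = F_att + ΣF_rep = (-6.9608,-8.9944)
Δp = p'−p = (-1.3922,-1.7989); α = Δx/Fx = (-8701/6250) / (-8701/1250) = 1/5
check: Δy/Fy = (-11243/6250) / (-11243/1250) = 1/5 ✓

α = 1/5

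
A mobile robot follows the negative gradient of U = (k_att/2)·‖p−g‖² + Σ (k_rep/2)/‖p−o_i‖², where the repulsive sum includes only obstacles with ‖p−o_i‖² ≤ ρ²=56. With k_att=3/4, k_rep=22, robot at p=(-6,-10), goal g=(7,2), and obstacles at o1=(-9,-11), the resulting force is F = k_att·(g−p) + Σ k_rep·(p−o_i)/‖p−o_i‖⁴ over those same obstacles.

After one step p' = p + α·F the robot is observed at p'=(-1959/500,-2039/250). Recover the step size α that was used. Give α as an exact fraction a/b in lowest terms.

α = 1/5

F_att = 3/4·(g−p) = 3/4·(13,12) = (9.7500,9.0000)
o1: d²=10 ≤ ρ²=56; F_rep = 22·(3,1)/10² = (0.6600,0.2200)
F = F_att + ΣF_rep = (10.4100,9.2200)
Δp = p'−p = (2.0820,1.8440); α = Δx/Fx = (1041/500) / (1041/100) = 1/5
check: Δy/Fy = (461/250) / (461/50) = 1/5 ✓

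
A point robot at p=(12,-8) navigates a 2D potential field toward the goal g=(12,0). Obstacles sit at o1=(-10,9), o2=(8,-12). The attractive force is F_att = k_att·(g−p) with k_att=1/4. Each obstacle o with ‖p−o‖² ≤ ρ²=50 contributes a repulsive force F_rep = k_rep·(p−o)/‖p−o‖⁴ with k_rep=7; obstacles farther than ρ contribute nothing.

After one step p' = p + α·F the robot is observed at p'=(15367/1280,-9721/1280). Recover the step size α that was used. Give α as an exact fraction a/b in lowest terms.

α = 1/5

F_att = 1/4·(g−p) = 1/4·(0,8) = (0.0000,2.0000)
o1: d²=773 > ρ²=50 → inactive
o2: d²=32 ≤ ρ²=50; F_rep = 7·(4,4)/32² = (0.0273,0.0273)
F = F_att + ΣF_rep = (0.0273,2.0273)
Δp = p'−p = (0.0055,0.4055); α = Δx/Fx = (7/1280) / (7/256) = 1/5
check: Δy/Fy = (519/1280) / (519/256) = 1/5 ✓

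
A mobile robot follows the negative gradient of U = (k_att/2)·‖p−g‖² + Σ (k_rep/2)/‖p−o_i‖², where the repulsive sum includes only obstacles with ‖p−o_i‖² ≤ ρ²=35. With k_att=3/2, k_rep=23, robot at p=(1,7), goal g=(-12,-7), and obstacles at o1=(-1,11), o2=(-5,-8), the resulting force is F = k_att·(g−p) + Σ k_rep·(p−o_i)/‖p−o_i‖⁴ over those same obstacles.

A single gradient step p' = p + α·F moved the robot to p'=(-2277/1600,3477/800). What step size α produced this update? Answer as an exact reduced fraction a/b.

α = 1/8

F_att = 3/2·(g−p) = 3/2·(-13,-14) = (-19.5000,-21.0000)
o1: d²=20 ≤ ρ²=35; F_rep = 23·(2,-4)/20² = (0.1150,-0.2300)
o2: d²=261 > ρ²=35 → inactive
F = F_att + ΣF_rep = (-19.3850,-21.2300)
Δp = p'−p = (-2.4231,-2.6538); α = Δx/Fx = (-3877/1600) / (-3877/200) = 1/8
check: Δy/Fy = (-2123/800) / (-2123/100) = 1/8 ✓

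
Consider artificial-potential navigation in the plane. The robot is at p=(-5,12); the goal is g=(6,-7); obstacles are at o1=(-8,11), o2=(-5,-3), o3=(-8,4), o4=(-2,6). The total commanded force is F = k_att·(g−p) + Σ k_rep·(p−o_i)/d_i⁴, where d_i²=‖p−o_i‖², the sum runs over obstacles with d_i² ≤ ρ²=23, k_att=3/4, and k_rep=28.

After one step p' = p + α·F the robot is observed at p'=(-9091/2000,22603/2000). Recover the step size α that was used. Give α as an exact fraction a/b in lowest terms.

α = 1/20

F_att = 3/4·(g−p) = 3/4·(11,-19) = (8.2500,-14.2500)
o1: d²=10 ≤ ρ²=23; F_rep = 28·(3,1)/10² = (0.8400,0.2800)
o2: d²=225 > ρ²=23 → inactive
o3: d²=73 > ρ²=23 → inactive
o4: d²=45 > ρ²=23 → inactive
F = F_att + ΣF_rep = (9.0900,-13.9700)
Δp = p'−p = (0.4545,-0.6985); α = Δx/Fx = (909/2000) / (909/100) = 1/20
check: Δy/Fy = (-1397/2000) / (-1397/100) = 1/20 ✓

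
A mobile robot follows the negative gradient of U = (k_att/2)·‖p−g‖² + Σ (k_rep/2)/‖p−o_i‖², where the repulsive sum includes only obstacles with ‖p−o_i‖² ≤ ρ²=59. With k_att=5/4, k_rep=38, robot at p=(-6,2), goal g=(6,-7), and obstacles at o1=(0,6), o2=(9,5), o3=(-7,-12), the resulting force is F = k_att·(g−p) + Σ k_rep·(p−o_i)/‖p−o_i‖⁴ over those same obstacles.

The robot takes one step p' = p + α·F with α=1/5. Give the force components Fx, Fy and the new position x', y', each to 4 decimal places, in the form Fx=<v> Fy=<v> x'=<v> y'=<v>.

Fx=14.9157 Fy=-11.3062 x'=-3.0169 y'=-0.2612

F_att = 5/4·(g−p) = 5/4·(12,-9) = (15.0000,-11.2500)
o1: d²=52 ≤ ρ²=59; F_rep = 38·(-6,-4)/52² = (-0.0843,-0.0562)
o2: d²=234 > ρ²=59 → inactive
o3: d²=197 > ρ²=59 → inactive
F = F_att + ΣF_rep = (14.9157,-11.3062)
p' = p + 1/5·F = (-3.0169,-0.2612)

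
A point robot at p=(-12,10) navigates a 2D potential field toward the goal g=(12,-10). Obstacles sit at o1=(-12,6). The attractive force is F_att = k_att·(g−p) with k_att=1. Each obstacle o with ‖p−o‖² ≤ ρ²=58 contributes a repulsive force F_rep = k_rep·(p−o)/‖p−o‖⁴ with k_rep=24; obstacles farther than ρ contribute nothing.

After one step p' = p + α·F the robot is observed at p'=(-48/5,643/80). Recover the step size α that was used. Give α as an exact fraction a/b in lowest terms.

F_att = 1·(g−p) = 1·(24,-20) = (24.0000,-20.0000)
o1: d²=16 ≤ ρ²=58; F_rep = 24·(0,4)/16² = (0.0000,0.3750)
F = F_att + ΣF_rep = (24.0000,-19.6250)
Δp = p'−p = (2.4000,-1.9625); α = Δx/Fx = (12/5) / (24) = 1/10
check: Δy/Fy = (-157/80) / (-157/8) = 1/10 ✓

α = 1/10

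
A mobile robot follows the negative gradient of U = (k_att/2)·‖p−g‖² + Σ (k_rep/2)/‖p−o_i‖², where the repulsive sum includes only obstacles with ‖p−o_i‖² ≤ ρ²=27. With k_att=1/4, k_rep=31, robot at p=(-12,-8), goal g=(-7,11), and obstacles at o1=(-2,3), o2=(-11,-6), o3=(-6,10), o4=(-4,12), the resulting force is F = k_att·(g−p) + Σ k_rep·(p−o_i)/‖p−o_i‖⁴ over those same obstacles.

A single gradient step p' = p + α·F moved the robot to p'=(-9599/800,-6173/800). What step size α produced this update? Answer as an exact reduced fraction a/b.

α = 1/8

F_att = 1/4·(g−p) = 1/4·(5,19) = (1.2500,4.7500)
o1: d²=221 > ρ²=27 → inactive
o2: d²=5 ≤ ρ²=27; F_rep = 31·(-1,-2)/5² = (-1.2400,-2.4800)
o3: d²=360 > ρ²=27 → inactive
o4: d²=464 > ρ²=27 → inactive
F = F_att + ΣF_rep = (0.0100,2.2700)
Δp = p'−p = (0.0013,0.2838); α = Δx/Fx = (1/800) / (1/100) = 1/8
check: Δy/Fy = (227/800) / (227/100) = 1/8 ✓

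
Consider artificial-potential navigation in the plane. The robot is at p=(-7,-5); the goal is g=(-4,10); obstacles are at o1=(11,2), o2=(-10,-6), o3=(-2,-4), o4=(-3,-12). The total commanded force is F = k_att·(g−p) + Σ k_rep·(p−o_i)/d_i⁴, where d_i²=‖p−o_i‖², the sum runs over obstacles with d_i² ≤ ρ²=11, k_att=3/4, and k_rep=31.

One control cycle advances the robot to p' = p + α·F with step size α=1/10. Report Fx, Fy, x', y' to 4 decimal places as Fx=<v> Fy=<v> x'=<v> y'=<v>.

F_att = 3/4·(g−p) = 3/4·(3,15) = (2.2500,11.2500)
o1: d²=373 > ρ²=11 → inactive
o2: d²=10 ≤ ρ²=11; F_rep = 31·(3,1)/10² = (0.9300,0.3100)
o3: d²=26 > ρ²=11 → inactive
o4: d²=65 > ρ²=11 → inactive
F = F_att + ΣF_rep = (3.1800,11.5600)
p' = p + 1/10·F = (-6.6820,-3.8440)

Fx=3.1800 Fy=11.5600 x'=-6.6820 y'=-3.8440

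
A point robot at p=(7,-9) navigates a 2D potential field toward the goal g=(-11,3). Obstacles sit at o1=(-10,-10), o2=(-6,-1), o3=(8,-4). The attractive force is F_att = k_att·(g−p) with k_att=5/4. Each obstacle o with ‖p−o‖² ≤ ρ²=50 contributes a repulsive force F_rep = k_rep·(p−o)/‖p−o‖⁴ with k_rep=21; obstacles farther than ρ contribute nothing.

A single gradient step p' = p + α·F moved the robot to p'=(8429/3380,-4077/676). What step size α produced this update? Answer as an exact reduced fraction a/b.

F_att = 5/4·(g−p) = 5/4·(-18,12) = (-22.5000,15.0000)
o1: d²=290 > ρ²=50 → inactive
o2: d²=233 > ρ²=50 → inactive
o3: d²=26 ≤ ρ²=50; F_rep = 21·(-1,-5)/26² = (-0.0311,-0.1553)
F = F_att + ΣF_rep = (-22.5311,14.8447)
Δp = p'−p = (-4.5062,2.9689); α = Δx/Fx = (-15231/3380) / (-15231/676) = 1/5
check: Δy/Fy = (2007/676) / (10035/676) = 1/5 ✓

α = 1/5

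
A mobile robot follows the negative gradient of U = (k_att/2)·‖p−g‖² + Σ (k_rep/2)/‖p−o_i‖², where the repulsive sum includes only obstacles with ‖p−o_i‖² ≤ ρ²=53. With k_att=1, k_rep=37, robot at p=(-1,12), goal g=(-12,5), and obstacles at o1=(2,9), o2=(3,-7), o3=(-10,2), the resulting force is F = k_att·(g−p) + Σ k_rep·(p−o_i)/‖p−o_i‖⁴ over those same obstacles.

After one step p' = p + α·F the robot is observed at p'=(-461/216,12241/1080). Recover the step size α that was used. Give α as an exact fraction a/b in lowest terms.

F_att = 1·(g−p) = 1·(-11,-7) = (-11.0000,-7.0000)
o1: d²=18 ≤ ρ²=53; F_rep = 37·(-3,3)/18² = (-0.3426,0.3426)
o2: d²=377 > ρ²=53 → inactive
o3: d²=181 > ρ²=53 → inactive
F = F_att + ΣF_rep = (-11.3426,-6.6574)
Δp = p'−p = (-1.1343,-0.6657); α = Δx/Fx = (-245/216) / (-1225/108) = 1/10
check: Δy/Fy = (-719/1080) / (-719/108) = 1/10 ✓

α = 1/10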